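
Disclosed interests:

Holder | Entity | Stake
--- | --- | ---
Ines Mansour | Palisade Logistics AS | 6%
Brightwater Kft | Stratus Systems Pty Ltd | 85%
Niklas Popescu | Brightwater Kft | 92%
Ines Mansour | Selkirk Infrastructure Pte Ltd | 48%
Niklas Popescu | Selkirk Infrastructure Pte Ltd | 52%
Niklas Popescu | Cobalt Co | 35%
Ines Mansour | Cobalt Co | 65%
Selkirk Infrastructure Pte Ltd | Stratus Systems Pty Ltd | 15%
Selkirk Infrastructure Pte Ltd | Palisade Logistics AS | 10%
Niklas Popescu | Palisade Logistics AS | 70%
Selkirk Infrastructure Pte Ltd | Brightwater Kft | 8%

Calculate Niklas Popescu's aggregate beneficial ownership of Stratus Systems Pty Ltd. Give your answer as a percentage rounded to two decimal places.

89.54%

Niklas reaches Stratus along 3 paths.
Via Brightwater: 92% × 85% = 78.2%.
Via Selkirk → Brightwater: 52% × 8% × 85% = 3.536%.
Via Selkirk: 52% × 15% = 7.8%.
Total: 78.2% + 3.536% + 7.8% = 89.536%.
Rounded: 89.54%.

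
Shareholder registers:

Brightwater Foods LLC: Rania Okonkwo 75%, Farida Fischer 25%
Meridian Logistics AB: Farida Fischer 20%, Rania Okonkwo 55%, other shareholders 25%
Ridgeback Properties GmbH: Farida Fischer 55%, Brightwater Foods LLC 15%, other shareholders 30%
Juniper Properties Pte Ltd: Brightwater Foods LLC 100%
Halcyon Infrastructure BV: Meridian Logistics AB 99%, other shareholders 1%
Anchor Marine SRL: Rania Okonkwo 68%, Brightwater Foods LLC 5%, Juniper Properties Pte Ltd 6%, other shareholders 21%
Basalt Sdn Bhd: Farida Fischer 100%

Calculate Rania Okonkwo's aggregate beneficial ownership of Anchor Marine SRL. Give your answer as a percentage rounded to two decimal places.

Rania reaches Anchor along 3 paths.
Direct stake: 68% = 68%.
Via Brightwater: 75% × 5% = 3.75%.
Via Brightwater → Juniper: 75% × 100% × 6% = 4.5%.
Total: 68% + 3.75% + 4.5% = 76.25%.

76.25%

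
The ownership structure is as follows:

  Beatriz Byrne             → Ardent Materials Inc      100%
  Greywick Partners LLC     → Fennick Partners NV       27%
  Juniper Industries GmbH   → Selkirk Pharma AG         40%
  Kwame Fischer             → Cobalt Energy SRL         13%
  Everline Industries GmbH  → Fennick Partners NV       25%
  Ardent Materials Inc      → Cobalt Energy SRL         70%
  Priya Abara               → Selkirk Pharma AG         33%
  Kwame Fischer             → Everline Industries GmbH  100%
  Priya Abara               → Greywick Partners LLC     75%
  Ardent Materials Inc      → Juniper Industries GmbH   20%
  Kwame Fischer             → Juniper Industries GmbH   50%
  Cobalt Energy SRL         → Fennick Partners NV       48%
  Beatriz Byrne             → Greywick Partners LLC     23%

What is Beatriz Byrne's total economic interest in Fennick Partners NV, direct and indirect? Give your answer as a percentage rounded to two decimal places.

39.81%

Beatriz reaches Fennick along 2 paths.
Via Ardent → Cobalt: 100% × 70% × 48% = 33.6%.
Via Greywick: 23% × 27% = 6.21%.
Total: 33.6% + 6.21% = 39.81%.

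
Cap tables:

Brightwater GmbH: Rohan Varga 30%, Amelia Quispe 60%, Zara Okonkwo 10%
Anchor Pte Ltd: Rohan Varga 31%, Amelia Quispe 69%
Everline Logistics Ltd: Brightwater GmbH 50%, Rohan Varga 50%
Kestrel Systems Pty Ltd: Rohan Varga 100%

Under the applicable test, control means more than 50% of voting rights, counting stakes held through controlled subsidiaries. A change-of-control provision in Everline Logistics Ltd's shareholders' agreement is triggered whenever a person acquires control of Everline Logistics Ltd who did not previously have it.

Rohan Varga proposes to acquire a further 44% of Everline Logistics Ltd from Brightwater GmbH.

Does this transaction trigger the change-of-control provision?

The purchase adds only to Rohan's holdings (Brightwater's stake shrinks), so Rohan is the only person who could newly come to control Everline.
Rohan holds 100% of Kestrel, so Rohan controls Kestrel.
In Everline, Rohan's side holds only 50%, not > 50%.
So before the transaction, Rohan does not control Everline.
After the purchase, Rohan's direct stake in Everline rises to 50% + 44% = 94%, and Brightwater's stake falls to 6%.
Rohan holds 94% of Everline, so Rohan controls Everline.
Rohan did not control Everline before and does after, so the clause is triggered.

Yes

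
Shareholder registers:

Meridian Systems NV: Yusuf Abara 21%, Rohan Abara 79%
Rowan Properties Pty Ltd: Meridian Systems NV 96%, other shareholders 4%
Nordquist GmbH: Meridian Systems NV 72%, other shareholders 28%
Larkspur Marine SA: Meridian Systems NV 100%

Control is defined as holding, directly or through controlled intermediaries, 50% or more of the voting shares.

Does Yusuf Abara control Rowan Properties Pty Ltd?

No

Yusuf's largest direct stake is 21% in Meridian, which does not meet the threshold, so Yusuf controls no company.
Neither Yusuf nor any entity Yusuf controls holds any voting interest in Rowan.
So Yusuf does not control Rowan.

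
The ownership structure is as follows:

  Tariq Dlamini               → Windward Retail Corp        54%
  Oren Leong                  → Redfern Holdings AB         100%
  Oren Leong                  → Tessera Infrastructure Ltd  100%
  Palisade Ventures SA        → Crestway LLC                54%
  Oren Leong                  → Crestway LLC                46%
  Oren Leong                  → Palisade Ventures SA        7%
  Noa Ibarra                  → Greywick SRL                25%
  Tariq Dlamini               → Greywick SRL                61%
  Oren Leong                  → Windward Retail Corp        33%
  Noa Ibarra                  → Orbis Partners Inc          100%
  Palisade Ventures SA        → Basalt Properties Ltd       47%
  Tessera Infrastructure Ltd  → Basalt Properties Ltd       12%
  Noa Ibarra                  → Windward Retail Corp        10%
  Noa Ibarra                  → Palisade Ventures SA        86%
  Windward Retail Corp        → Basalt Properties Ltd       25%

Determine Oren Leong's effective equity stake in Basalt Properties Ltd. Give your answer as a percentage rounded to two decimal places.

Oren reaches Basalt along 3 paths.
Via Palisade: 7% × 47% = 3.29%.
Via Windward: 33% × 25% = 8.25%.
Via Tessera: 100% × 12% = 12%.
Total: 3.29% + 8.25% + 12% = 23.54%.

23.54%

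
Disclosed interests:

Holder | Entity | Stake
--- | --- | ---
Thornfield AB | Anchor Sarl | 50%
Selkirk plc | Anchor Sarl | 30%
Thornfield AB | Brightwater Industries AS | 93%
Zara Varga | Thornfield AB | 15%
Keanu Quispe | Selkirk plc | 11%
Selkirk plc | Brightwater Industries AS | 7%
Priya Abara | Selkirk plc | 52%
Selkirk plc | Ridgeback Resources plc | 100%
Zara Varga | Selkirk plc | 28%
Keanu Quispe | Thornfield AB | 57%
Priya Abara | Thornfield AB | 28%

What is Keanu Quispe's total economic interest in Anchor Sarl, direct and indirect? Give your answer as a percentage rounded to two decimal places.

31.80%

Keanu reaches Anchor along 2 paths.
Via Thornfield: 57% × 50% = 28.5%.
Via Selkirk: 11% × 30% = 3.3%.
Total: 28.5% + 3.3% = 31.8%.
Rounded: 31.80%.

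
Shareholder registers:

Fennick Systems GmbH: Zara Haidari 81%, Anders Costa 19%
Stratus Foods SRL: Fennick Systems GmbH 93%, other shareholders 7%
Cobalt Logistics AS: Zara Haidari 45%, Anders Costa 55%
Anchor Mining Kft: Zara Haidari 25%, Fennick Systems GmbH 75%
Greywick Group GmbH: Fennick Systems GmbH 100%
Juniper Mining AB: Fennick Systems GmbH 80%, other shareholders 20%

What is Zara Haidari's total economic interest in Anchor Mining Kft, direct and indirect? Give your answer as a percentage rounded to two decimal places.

85.75%

Zara reaches Anchor along 2 paths.
Direct stake: 25% = 25%.
Via Fennick: 81% × 75% = 60.75%.
Total: 25% + 60.75% = 85.75%.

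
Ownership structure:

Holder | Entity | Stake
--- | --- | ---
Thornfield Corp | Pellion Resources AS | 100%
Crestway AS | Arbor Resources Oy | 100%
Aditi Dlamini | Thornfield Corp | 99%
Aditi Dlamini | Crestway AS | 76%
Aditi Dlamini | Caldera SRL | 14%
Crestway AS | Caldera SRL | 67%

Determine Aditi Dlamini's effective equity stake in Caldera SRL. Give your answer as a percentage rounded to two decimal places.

64.92%

Aditi reaches Caldera along 2 paths.
Direct stake: 14% = 14%.
Via Crestway: 76% × 67% = 50.92%.
Total: 14% + 50.92% = 64.92%.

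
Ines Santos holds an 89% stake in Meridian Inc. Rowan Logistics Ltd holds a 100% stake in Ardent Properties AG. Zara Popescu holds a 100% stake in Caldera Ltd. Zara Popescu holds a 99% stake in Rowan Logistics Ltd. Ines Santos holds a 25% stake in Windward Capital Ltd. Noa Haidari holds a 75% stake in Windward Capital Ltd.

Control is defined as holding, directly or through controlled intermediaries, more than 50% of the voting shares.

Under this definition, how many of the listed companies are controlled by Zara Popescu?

3

Zara holds 100% of Caldera, so Zara controls Caldera.
Zara holds 99% of Rowan, so Zara controls Rowan.
Rowan holds 100% of Ardent, so Zara controls Ardent.
No other company's threshold is met.
Zara controls 3 companies.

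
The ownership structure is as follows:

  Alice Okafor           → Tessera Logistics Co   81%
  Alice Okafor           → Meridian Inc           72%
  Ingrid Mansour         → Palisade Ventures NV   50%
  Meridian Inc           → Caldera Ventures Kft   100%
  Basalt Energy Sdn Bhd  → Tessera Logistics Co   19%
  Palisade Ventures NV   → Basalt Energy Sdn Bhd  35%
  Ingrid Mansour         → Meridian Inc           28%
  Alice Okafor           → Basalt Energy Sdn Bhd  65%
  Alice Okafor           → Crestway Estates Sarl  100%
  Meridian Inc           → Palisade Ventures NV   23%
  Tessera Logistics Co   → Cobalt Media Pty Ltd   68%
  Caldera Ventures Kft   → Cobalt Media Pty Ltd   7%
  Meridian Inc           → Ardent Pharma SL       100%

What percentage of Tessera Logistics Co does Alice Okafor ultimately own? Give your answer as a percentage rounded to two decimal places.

94.45%

Alice reaches Tessera along 3 paths.
Via Basalt: 65% × 19% = 12.35%.
Via Meridian → Palisade → Basalt: 72% × 23% × 35% × 19% = 1.10124%.
Direct stake: 81% = 81%.
Total: 12.35% + 1.10124% + 81% = 94.45124%.
Rounded: 94.45%.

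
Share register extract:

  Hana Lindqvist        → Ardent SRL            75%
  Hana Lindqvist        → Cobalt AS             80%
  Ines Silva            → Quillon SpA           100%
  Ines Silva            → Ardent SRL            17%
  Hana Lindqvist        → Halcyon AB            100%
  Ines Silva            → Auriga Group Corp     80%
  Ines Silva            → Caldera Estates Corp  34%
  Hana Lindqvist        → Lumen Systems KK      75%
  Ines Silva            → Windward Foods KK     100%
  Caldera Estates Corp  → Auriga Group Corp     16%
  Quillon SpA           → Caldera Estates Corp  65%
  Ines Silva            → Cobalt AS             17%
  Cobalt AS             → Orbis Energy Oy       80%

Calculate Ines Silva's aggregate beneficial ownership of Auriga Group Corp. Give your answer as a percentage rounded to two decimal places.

95.84%

Ines reaches Auriga along 3 paths.
Direct stake: 80% = 80%.
Via Quillon → Caldera: 100% × 65% × 16% = 10.4%.
Via Caldera: 34% × 16% = 5.44%.
Total: 80% + 10.4% + 5.44% = 95.84%.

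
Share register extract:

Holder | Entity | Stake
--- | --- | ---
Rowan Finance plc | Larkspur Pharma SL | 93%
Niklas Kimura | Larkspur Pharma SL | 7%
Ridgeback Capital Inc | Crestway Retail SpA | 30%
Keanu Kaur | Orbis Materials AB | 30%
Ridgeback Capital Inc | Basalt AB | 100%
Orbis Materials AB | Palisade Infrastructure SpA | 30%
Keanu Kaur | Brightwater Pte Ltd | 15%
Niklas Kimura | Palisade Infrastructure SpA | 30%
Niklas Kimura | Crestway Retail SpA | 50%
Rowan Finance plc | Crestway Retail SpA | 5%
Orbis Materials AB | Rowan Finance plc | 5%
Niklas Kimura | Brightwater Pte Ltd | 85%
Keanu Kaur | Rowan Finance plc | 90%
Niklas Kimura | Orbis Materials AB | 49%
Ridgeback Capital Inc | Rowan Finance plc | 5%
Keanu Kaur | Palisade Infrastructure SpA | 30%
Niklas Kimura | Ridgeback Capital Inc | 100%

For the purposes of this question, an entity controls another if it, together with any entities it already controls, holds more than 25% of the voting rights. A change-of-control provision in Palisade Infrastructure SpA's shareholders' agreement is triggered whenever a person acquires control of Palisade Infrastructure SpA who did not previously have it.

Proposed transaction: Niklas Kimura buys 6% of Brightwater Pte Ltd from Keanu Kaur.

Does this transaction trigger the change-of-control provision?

No

The purchase adds only to Niklas's holdings (Keanu's stake shrinks), so Niklas is the only person who could newly come to control Palisade.
Niklas holds 49% of Orbis, so Niklas controls Orbis.
Niklas and Orbis together hold 30% + 30% = 60% of Palisade, so Niklas controls Palisade.
So Niklas already controls Palisade before the transaction.
After the purchase, Niklas's direct stake in Brightwater rises to 85% + 6% = 91%, and Keanu's stake falls to 9%.
Niklas controlled Palisade already, so this is not a new person acquiring control; every other person's position is unchanged or reduced.
No new person acquires control, so the clause is not triggered.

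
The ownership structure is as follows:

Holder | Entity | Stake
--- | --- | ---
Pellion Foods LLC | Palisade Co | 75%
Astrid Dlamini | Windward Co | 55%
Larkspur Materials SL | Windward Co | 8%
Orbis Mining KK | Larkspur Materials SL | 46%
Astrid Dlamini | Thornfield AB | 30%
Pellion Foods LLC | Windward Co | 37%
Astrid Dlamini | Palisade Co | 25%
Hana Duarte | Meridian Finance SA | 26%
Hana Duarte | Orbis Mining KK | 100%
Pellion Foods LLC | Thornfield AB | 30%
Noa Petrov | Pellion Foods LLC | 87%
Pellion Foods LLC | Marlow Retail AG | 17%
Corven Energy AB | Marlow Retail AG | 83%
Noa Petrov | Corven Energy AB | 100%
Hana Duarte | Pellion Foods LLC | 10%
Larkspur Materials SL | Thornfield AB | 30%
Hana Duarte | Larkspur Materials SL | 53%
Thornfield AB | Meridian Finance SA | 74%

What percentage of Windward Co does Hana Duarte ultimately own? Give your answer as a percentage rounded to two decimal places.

11.62%

Hana reaches Windward along 3 paths.
Via Orbis → Larkspur: 100% × 46% × 8% = 3.68%.
Via Larkspur: 53% × 8% = 4.24%.
Via Pellion: 10% × 37% = 3.7%.
Total: 3.68% + 4.24% + 3.7% = 11.62%.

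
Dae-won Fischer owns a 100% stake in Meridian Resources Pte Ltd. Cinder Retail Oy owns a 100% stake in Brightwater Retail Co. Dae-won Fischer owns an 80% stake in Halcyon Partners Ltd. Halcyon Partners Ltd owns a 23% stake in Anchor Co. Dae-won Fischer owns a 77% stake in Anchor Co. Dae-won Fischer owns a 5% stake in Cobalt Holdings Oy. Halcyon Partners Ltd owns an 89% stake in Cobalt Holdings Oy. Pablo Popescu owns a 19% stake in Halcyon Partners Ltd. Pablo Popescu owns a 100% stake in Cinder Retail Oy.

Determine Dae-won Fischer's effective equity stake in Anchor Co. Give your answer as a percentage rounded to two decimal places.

Dae-won reaches Anchor along 2 paths.
Via Halcyon: 80% × 23% = 18.4%.
Direct stake: 77% = 77%.
Total: 18.4% + 77% = 95.4%.
Rounded: 95.40%.

95.40%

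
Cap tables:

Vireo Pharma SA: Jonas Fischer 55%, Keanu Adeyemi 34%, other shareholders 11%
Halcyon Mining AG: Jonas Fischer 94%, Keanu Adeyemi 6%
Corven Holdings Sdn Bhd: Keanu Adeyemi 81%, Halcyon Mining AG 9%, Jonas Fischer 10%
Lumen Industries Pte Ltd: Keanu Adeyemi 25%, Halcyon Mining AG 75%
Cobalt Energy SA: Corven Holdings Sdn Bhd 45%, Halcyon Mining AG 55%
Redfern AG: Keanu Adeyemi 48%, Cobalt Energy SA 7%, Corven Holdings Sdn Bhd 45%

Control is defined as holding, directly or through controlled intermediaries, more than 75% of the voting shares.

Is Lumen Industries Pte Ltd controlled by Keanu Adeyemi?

No

Keanu holds 81% of Corven, so Keanu controls Corven.
Keanu and Corven together hold 48% + 45% = 93% of Redfern, so Keanu controls Redfern.
In Lumen, Keanu's side holds only 25%, not > 75%.
So Keanu does not control Lumen.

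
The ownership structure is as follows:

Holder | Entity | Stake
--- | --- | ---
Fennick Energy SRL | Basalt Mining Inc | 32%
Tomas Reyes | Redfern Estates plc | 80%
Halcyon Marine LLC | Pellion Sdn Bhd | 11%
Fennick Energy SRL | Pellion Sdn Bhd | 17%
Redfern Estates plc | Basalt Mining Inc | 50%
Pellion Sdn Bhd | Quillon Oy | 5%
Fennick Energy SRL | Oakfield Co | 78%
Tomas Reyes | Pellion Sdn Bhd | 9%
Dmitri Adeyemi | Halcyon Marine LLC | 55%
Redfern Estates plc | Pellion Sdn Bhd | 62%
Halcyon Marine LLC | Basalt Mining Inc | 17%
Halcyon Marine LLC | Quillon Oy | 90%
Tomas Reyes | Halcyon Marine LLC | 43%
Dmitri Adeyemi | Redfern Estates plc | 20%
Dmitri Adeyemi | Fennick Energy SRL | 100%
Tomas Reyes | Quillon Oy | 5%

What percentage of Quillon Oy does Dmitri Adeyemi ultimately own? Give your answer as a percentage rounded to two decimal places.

51.27%

Dmitri reaches Quillon along 4 paths.
Via Halcyon: 55% × 90% = 49.5%.
Via Redfern → Pellion: 20% × 62% × 5% = 0.62%.
Via Halcyon → Pellion: 55% × 11% × 5% = 0.3025%.
Via Fennick → Pellion: 100% × 17% × 5% = 0.85%.
Total: 49.5% + 0.62% + 0.3025% + 0.85% = 51.2725%.
Rounded: 51.27%.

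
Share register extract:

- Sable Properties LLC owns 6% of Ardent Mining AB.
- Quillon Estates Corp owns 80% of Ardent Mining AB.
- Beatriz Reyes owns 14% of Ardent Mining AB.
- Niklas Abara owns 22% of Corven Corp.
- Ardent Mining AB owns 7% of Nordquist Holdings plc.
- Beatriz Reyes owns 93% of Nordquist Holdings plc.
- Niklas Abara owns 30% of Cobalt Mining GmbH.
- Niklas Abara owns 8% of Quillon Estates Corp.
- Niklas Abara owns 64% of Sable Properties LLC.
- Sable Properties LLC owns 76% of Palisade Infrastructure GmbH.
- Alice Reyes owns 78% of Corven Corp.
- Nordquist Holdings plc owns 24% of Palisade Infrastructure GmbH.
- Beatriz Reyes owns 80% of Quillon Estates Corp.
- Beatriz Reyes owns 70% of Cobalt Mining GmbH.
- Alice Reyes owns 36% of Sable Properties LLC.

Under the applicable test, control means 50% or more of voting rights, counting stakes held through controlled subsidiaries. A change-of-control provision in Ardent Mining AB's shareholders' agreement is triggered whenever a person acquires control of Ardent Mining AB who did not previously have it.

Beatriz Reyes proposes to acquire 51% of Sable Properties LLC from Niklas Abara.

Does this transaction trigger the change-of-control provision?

No

The purchase adds only to Beatriz's holdings (Niklas's stake shrinks), so Beatriz is the only person who could newly come to control Ardent.
Beatriz holds 80% of Quillon, so Beatriz controls Quillon.
Quillon and Beatriz together hold 80% + 14% = 94% of Ardent, so Beatriz controls Ardent.
So Beatriz already controls Ardent before the transaction.
After the purchase, Beatriz holds 51% of Sable directly, and Niklas's stake falls to 13%.
Beatriz controlled Ardent already, so this is not a new person acquiring control; every other person's position is unchanged or reduced.
No new person acquires control, so the clause is not triggered.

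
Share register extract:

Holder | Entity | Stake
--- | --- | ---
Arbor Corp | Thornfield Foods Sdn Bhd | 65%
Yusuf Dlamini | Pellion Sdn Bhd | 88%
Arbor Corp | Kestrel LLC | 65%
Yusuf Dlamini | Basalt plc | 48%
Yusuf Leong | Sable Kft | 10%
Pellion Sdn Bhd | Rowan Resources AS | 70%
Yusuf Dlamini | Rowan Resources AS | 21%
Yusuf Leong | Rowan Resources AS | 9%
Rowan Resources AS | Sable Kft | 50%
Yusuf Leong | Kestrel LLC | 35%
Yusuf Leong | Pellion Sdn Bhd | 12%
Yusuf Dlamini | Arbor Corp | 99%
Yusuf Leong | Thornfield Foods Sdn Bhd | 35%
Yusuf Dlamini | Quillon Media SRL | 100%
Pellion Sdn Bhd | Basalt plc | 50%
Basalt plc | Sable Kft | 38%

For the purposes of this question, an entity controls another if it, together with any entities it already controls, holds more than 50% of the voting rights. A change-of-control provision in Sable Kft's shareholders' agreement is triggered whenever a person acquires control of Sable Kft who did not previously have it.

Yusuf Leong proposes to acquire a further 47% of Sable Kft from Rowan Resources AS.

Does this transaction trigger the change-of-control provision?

Yes

The purchase adds only to Yusuf Leong's holdings (Rowan's stake shrinks), so Yusuf Leong is the only person who could newly come to control Sable.
Yusuf Leong's largest direct stake is 35% in Thornfield, which does not meet the threshold, so Yusuf Leong controls no company.
In Sable, Yusuf Leong's side holds only 10%, not > 50%.
So before the transaction, Yusuf Leong does not control Sable.
After the purchase, Yusuf Leong's direct stake in Sable rises to 10% + 47% = 57%, and Rowan's stake falls to 3%.
Yusuf Leong holds 57% of Sable, so Yusuf Leong controls Sable.
Yusuf Leong did not control Sable before and does after, so the clause is triggered.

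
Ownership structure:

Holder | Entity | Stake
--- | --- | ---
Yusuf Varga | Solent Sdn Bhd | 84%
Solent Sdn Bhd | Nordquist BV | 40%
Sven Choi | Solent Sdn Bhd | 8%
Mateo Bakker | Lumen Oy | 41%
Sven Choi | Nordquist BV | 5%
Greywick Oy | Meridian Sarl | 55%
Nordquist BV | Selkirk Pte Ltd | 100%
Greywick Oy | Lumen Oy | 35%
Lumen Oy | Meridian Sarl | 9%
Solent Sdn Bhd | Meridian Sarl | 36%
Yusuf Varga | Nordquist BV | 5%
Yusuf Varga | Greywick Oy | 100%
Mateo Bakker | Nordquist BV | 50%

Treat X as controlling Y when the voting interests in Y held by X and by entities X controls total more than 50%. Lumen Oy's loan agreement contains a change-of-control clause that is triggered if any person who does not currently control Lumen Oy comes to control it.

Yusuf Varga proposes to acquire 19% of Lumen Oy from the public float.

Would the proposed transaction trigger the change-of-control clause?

Yes

The purchase changes only Yusuf's holdings, so Yusuf is the only person who could newly come to control Lumen.
Yusuf holds 84% of Solent, so Yusuf controls Solent.
Yusuf holds 100% of Greywick, so Yusuf controls Greywick.
Solent and Greywick together hold 36% + 55% = 91% of Meridian, so Yusuf controls Meridian.
In Lumen, Yusuf's side holds only 35%, not > 50%.
So before the transaction, Yusuf does not control Lumen.
After the purchase, Yusuf holds 19% of Lumen directly.
Greywick and Yusuf together hold 35% + 19% = 54% of Lumen, so Yusuf controls Lumen.
Yusuf did not control Lumen before and does after, so the clause is triggered.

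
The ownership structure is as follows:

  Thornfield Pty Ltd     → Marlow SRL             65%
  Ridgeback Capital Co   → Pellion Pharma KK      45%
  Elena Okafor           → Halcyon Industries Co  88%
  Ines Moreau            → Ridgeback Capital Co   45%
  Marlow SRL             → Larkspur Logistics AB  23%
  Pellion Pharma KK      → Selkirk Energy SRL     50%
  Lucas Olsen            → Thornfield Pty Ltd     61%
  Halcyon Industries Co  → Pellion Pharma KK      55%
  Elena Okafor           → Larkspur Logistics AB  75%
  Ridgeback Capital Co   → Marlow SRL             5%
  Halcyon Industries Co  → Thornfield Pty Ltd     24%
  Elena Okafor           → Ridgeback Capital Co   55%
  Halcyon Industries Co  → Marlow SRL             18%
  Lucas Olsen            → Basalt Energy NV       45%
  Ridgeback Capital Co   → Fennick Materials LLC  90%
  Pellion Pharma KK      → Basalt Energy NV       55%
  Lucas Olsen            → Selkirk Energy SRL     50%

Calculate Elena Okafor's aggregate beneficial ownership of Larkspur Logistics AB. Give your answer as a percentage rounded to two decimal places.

Elena reaches Larkspur along 4 paths.
Via Ridgeback → Marlow: 55% × 5% × 23% = 0.6325%.
Via Halcyon → Thornfield → Marlow: 88% × 24% × 65% × 23% = 3.15744%.
Via Halcyon → Marlow: 88% × 18% × 23% = 3.6432%.
Direct stake: 75% = 75%.
Total: 0.6325% + 3.15744% + 3.6432% + 75% = 82.43314%.
Rounded: 82.43%.

82.43%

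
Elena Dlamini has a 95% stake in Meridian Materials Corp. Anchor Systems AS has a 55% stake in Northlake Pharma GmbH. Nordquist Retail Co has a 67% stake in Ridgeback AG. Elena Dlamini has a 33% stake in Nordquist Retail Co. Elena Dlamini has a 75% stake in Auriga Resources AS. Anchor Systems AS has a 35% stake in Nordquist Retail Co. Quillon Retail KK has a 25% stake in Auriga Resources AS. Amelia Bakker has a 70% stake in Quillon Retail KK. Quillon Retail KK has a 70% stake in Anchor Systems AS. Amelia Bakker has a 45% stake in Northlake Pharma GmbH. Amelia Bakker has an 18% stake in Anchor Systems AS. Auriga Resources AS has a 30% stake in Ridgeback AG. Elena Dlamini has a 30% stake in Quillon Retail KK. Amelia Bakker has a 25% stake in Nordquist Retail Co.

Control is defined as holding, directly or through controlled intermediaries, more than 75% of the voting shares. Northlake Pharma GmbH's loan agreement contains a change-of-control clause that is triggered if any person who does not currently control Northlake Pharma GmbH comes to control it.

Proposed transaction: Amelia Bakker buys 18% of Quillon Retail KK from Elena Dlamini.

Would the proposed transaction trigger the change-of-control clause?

The purchase adds only to Amelia's holdings (Elena's stake shrinks), so Amelia is the only person who could newly come to control Northlake.
Amelia's largest direct stake is 70% in Quillon, which does not meet the threshold, so Amelia controls no company.
In Northlake, Amelia's side holds only 45%, not > 75%.
So before the transaction, Amelia does not control Northlake.
After the purchase, Amelia's direct stake in Quillon rises to 70% + 18% = 88%, and Elena's stake falls to 12%.
Amelia holds 88% of Quillon, so Amelia controls Quillon.
Quillon and Amelia together hold 70% + 18% = 88% of Anchor, so Amelia controls Anchor.
Amelia and Anchor together hold 45% + 55% = 100% of Northlake, so Amelia controls Northlake.
Amelia did not control Northlake before and does after, so the clause is triggered.

Yes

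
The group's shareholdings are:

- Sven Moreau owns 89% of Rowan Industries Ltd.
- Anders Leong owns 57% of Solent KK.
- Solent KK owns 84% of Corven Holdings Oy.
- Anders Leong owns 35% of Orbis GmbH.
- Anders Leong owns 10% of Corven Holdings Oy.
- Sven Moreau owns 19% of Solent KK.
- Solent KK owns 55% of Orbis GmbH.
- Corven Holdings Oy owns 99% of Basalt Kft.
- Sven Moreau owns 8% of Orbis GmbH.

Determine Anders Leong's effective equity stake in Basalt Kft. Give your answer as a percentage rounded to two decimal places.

57.30%

Anders reaches Basalt along 2 paths.
Via Solent → Corven: 57% × 84% × 99% = 47.4012%.
Via Corven: 10% × 99% = 9.9%.
Total: 47.4012% + 9.9% = 57.3012%.
Rounded: 57.30%.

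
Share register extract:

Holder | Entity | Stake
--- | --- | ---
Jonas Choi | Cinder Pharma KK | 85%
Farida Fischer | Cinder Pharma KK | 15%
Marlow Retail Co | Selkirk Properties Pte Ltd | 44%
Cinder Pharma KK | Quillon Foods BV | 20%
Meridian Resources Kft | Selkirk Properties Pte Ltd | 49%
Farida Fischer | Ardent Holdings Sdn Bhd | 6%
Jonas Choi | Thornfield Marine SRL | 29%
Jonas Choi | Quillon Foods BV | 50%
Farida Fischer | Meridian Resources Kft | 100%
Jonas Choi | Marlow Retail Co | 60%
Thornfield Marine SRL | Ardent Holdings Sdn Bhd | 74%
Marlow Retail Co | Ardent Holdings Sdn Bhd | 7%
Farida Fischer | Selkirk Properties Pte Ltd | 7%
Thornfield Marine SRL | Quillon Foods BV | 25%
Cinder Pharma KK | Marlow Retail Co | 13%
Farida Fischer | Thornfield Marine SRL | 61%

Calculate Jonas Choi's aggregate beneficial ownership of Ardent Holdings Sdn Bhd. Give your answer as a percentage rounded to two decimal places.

Jonas reaches Ardent along 3 paths.
Via Thornfield: 29% × 74% = 21.46%.
Via Marlow: 60% × 7% = 4.2%.
Via Cinder → Marlow: 85% × 13% × 7% = 0.7735%.
Total: 21.46% + 4.2% + 0.7735% = 26.4335%.
Rounded: 26.43%.

26.43%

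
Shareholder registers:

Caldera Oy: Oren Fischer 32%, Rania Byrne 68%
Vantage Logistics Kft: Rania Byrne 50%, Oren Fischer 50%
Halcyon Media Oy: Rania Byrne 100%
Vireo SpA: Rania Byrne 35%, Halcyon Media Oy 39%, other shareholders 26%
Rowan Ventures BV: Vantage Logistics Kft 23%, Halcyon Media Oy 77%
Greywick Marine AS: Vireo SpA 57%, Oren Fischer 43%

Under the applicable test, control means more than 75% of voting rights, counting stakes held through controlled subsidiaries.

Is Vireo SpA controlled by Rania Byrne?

Rania holds 100% of Halcyon, so Rania controls Halcyon.
Halcyon holds 77% of Rowan, so Rania controls Rowan.
In Vireo, Rania's side holds only 35% + 39% = 74%, not > 75%.
So Rania does not control Vireo.

No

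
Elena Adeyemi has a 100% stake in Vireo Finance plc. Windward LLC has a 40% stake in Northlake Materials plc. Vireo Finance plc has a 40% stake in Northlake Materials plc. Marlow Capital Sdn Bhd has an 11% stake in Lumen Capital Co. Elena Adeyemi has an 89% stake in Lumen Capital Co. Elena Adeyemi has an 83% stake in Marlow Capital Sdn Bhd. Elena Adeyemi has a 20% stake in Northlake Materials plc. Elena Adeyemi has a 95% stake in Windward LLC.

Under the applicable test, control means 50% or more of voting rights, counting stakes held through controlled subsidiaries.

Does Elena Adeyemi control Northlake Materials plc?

Yes

Elena holds 100% of Vireo, so Elena controls Vireo.
Elena holds 95% of Windward, so Elena controls Windward.
Elena and Vireo and Windward together hold 20% + 40% + 40% = 100% of Northlake, so Elena controls Northlake.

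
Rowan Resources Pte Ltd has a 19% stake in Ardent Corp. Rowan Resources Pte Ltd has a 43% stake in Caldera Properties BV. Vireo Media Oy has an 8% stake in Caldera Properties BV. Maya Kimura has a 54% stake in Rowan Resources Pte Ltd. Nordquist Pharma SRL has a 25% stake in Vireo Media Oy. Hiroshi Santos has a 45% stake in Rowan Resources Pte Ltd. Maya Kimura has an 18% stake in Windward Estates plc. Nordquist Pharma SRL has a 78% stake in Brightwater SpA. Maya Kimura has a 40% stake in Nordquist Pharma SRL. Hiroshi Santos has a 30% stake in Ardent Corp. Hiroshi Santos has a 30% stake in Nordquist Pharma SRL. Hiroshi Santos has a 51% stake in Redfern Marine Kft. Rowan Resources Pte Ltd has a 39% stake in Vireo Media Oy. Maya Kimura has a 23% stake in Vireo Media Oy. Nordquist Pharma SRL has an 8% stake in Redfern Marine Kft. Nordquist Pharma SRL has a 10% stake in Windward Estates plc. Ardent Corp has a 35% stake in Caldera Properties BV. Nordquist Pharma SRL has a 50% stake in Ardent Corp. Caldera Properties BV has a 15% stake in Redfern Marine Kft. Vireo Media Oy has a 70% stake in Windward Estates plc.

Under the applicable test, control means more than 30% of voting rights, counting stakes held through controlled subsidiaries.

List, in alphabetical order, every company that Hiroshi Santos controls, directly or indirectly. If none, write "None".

Ardent Corp, Caldera Properties BV, Redfern Marine Kft, Rowan Resources Pte Ltd, Vireo Media Oy, Windward Estates plc

Hiroshi holds 45% of Rowan, so Hiroshi controls Rowan.
Rowan holds 39% of Vireo, so Hiroshi controls Vireo.
Rowan and Hiroshi together hold 19% + 30% = 49% of Ardent, so Hiroshi controls Ardent.
Vireo holds 70% of Windward, so Hiroshi controls Windward.
Rowan and Ardent and Vireo together hold 43% + 35% + 8% = 86% of Caldera, so Hiroshi controls Caldera.
Hiroshi and Caldera together hold 51% + 15% = 66% of Redfern, so Hiroshi controls Redfern.
No other company's threshold is met.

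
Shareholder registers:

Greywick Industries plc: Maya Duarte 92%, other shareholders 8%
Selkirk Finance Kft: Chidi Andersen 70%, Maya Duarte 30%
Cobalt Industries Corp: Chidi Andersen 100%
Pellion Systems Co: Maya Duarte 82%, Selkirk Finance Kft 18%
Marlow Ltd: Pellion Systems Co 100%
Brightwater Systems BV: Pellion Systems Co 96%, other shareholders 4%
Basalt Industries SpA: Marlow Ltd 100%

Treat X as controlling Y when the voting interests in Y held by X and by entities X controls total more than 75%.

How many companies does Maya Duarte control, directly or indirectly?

Maya holds 92% of Greywick, so Maya controls Greywick.
Maya holds 82% of Pellion, so Maya controls Pellion.
Pellion holds 100% of Marlow, so Maya controls Marlow.
Pellion holds 96% of Brightwater, so Maya controls Brightwater.
Marlow holds 100% of Basalt, so Maya controls Basalt.
No other company's threshold is met.
Maya controls 5 companies.

5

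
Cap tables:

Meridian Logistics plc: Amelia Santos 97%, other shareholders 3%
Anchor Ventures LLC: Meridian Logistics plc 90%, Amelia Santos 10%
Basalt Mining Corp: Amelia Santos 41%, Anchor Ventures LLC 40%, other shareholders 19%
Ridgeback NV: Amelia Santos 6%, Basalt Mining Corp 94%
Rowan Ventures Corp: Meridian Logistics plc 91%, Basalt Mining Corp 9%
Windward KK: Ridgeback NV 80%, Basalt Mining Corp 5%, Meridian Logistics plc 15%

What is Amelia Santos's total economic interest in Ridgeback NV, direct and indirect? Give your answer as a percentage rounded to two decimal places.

Amelia reaches Ridgeback along 4 paths.
Direct stake: 6% = 6%.
Via Basalt: 41% × 94% = 38.54%.
Via Meridian → Anchor → Basalt: 97% × 90% × 40% × 94% = 32.8248%.
Via Anchor → Basalt: 10% × 40% × 94% = 3.76%.
Total: 6% + 38.54% + 32.8248% + 3.76% = 81.1248%.
Rounded: 81.12%.

81.12%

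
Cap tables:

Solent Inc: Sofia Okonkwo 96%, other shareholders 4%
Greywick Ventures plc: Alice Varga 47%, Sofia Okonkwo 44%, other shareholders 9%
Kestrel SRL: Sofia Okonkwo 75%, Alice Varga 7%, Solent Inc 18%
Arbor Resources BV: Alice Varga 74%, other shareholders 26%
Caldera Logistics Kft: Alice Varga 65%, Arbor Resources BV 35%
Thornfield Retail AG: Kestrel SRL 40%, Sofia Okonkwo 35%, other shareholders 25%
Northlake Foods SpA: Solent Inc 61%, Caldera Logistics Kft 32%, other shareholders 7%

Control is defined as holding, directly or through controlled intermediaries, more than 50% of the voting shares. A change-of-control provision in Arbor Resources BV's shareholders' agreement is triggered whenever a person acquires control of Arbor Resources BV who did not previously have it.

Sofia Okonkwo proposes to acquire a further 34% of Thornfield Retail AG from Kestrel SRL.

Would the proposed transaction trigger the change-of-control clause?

No

The purchase adds only to Sofia's holdings (Kestrel's stake shrinks), so Sofia is the only person who could newly come to control Arbor.
Sofia holds 96% of Solent, so Sofia controls Solent.
Sofia and Solent together hold 75% + 18% = 93% of Kestrel, so Sofia controls Kestrel.
Kestrel and Sofia together hold 40% + 35% = 75% of Thornfield, so Sofia controls Thornfield.
Solent holds 61% of Northlake, so Sofia controls Northlake.
Neither Sofia nor any entity Sofia controls holds any voting interest in Arbor.
So before the transaction, Sofia does not control Arbor.
After the purchase, Sofia's direct stake in Thornfield rises to 35% + 34% = 69%, and Kestrel's stake falls to 6%.
Kestrel and Sofia together hold 6% + 69% = 75% of Thornfield, so Sofia controls Thornfield.
After the transaction, neither Sofia nor any entity Sofia controls holds a voting interest in Arbor, so Sofia still does not control it.
No new person acquires control, so the clause is not triggered.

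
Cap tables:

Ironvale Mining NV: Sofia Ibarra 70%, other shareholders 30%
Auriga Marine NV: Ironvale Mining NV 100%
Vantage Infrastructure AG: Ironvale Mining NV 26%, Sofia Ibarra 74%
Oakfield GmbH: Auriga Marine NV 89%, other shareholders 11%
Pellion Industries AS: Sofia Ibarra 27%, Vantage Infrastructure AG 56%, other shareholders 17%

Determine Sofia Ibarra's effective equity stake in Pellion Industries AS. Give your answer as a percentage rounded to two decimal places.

Sofia reaches Pellion along 3 paths.
Direct stake: 27% = 27%.
Via Ironvale → Vantage: 70% × 26% × 56% = 10.192%.
Via Vantage: 74% × 56% = 41.44%.
Total: 27% + 10.192% + 41.44% = 78.632%.
Rounded: 78.63%.

78.63%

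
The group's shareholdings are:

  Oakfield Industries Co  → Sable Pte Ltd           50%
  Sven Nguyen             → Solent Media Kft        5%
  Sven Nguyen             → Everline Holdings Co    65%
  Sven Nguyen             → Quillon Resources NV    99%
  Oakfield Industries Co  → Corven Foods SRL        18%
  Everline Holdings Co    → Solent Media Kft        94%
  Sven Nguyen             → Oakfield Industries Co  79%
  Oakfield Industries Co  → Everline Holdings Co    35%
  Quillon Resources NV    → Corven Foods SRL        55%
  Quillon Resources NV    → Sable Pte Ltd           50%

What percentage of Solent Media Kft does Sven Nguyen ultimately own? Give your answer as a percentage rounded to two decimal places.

92.09%

Sven reaches Solent along 3 paths.
Via Oakfield → Everline: 79% × 35% × 94% = 25.991%.
Via Everline: 65% × 94% = 61.1%.
Direct stake: 5% = 5%.
Total: 25.991% + 61.1% + 5% = 92.091%.
Rounded: 92.09%.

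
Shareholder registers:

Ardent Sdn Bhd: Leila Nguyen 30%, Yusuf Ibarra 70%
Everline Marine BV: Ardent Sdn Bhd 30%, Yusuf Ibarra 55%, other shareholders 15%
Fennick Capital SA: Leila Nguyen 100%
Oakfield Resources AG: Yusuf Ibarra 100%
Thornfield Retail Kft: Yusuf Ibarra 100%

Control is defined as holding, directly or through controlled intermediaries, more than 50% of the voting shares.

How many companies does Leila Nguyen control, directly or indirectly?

1

Leila holds 100% of Fennick, so Leila controls Fennick.
No other company's threshold is met.
Leila controls 1 company.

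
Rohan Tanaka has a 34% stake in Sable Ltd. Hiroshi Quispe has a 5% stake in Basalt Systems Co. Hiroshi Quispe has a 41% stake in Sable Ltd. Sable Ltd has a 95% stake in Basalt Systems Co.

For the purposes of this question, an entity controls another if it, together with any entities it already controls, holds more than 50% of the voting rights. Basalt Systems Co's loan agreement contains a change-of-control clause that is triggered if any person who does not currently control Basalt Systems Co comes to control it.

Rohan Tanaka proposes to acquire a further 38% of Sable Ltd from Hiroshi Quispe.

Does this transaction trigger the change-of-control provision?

The purchase adds only to Rohan's holdings (Hiroshi's stake shrinks), so Rohan is the only person who could newly come to control Basalt.
Rohan's largest direct stake is 34% in Sable, which does not meet the threshold, so Rohan controls no company.
Neither Rohan nor any entity Rohan controls holds any voting interest in Basalt.
So before the transaction, Rohan does not control Basalt.
After the purchase, Rohan's direct stake in Sable rises to 34% + 38% = 72%, and Hiroshi's stake falls to 3%.
Rohan holds 72% of Sable, so Rohan controls Sable.
Sable holds 95% of Basalt, so Rohan controls Basalt.
Rohan did not control Basalt before and does after, so the clause is triggered.

Yes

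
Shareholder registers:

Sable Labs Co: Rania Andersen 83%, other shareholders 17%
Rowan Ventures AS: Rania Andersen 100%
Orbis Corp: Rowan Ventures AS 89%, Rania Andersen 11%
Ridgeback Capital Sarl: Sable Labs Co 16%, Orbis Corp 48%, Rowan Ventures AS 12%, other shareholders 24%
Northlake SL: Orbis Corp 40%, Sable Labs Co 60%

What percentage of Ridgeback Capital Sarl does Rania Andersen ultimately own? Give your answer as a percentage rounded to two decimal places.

Rania reaches Ridgeback along 4 paths.
Via Sable: 83% × 16% = 13.28%.
Via Rowan → Orbis: 100% × 89% × 48% = 42.72%.
Via Orbis: 11% × 48% = 5.28%.
Via Rowan: 100% × 12% = 12%.
Total: 13.28% + 42.72% + 5.28% + 12% = 73.28%.

73.28%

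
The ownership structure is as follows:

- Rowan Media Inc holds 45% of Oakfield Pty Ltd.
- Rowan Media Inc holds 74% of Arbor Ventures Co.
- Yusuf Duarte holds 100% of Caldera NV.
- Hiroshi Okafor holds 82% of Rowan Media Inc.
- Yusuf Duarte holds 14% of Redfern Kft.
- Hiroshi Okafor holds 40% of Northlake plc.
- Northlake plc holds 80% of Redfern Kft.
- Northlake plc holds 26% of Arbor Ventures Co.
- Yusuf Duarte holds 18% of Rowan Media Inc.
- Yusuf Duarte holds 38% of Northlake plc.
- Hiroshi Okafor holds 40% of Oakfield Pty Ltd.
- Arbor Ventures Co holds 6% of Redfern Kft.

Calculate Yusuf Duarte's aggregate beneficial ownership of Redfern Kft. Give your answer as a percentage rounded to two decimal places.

45.79%

Yusuf reaches Redfern along 4 paths.
Direct stake: 14% = 14%.
Via Northlake → Arbor: 38% × 26% × 6% = 0.5928%.
Via Rowan → Arbor: 18% × 74% × 6% = 0.7992%.
Via Northlake: 38% × 80% = 30.4%.
Total: 14% + 0.5928% + 0.7992% + 30.4% = 45.792%.
Rounded: 45.79%.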